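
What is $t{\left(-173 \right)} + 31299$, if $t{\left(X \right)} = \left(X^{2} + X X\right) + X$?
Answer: $90984$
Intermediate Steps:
$t{\left(X \right)} = X + 2 X^{2}$ ($t{\left(X \right)} = \left(X^{2} + X^{2}\right) + X = 2 X^{2} + X = X + 2 X^{2}$)
$t{\left(-173 \right)} + 31299 = - 173 \left(1 + 2 \left(-173\right)\right) + 31299 = - 173 \left(1 - 346\right) + 31299 = \left(-173\right) \left(-345\right) + 31299 = 59685 + 31299 = 90984$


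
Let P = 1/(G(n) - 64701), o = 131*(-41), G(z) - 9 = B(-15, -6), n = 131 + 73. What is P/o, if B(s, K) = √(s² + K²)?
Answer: 7188/2497547585857 + √29/7492642757571 ≈ 2.8787e-9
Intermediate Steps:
n = 204
B(s, K) = √(K² + s²)
G(z) = 9 + 3*√29 (G(z) = 9 + √((-6)² + (-15)²) = 9 + √(36 + 225) = 9 + √261 = 9 + 3*√29)
o = -5371
P = 1/(-64692 + 3*√29) (P = 1/((9 + 3*√29) - 64701) = 1/(-64692 + 3*√29) ≈ -1.5462e-5)
P/o = (-7188/465006067 - √29/1395018201)/(-5371) = (-7188/465006067 - √29/1395018201)*(-1/5371) = 7188/2497547585857 + √29/7492642757571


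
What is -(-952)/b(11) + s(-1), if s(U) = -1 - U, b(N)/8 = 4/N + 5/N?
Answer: 1309/9 ≈ 145.44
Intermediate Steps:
b(N) = 72/N (b(N) = 8*(4/N + 5/N) = 8*(9/N) = 72/N)
-(-952)/b(11) + s(-1) = -(-952)/(72/11) + (-1 - 1*(-1)) = -(-952)/(72*(1/11)) + (-1 + 1) = -(-952)/72/11 + 0 = -(-952)*11/72 + 0 = -28*(-187/36) + 0 = 1309/9 + 0 = 1309/9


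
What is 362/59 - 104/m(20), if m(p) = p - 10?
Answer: -1258/295 ≈ -4.2644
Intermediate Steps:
m(p) = -10 + p
362/59 - 104/m(20) = 362/59 - 104/(-10 + 20) = 362*(1/59) - 104/10 = 362/59 - 104*⅒ = 362/59 - 52/5 = -1258/295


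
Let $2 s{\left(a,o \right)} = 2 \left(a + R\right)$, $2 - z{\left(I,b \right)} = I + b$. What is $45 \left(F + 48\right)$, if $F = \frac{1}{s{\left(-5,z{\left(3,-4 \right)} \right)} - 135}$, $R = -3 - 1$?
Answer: $\frac{34555}{16} \approx 2159.7$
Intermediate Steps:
$z{\left(I,b \right)} = 2 - I - b$ ($z{\left(I,b \right)} = 2 - \left(I + b\right) = 2 - I - b$)
$R = -4$
$s{\left(a,o \right)} = -4 + a$ ($s{\left(a,o \right)} = \frac{2 \left(a - 4\right)}{2} = \frac{2 \left(-4 + a\right)}{2} = \frac{-8 + 2 a}{2} = -4 + a$)
$F = - \frac{1}{144}$ ($F = \frac{1}{\left(-4 - 5\right) - 135} = \frac{1}{-9 - 135} = \frac{1}{-144} = - \frac{1}{144} \approx -0.0069444$)
$45 \left(F + 48\right) = 45 \left(- \frac{1}{144} + 48\right) = 45 \cdot \frac{6911}{144} = \frac{34555}{16}$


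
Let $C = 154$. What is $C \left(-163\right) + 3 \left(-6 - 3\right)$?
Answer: $-25129$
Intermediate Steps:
$C \left(-163\right) + 3 \left(-6 - 3\right) = 154 \left(-163\right) + 3 \left(-6 - 3\right) = -25102 + 3 \left(-9\right) = -25102 - 27 = -25129$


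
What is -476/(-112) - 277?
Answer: -1091/4 ≈ -272.75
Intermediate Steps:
-476/(-112) - 277 = -1/112*(-476) - 277 = 17/4 - 277 = -1091/4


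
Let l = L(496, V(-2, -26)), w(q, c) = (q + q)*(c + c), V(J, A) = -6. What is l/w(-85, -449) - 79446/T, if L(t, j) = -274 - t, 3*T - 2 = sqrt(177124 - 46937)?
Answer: 7266911725/1987373678 - 238338*sqrt(130187)/130183 ≈ -656.92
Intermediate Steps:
T = 2/3 + sqrt(130187)/3 (T = 2/3 + sqrt(177124 - 46937)/3 = 2/3 + sqrt(130187)/3 ≈ 120.94)
w(q, c) = 4*c*q (w(q, c) = (2*q)*(2*c) = 4*c*q)
l = -770 (l = -274 - 1*496 = -274 - 496 = -770)
l/w(-85, -449) - 79446/T = -770/(4*(-449)*(-85)) - 79446/(2/3 + sqrt(130187)/3) = -770/152660 - 79446/(2/3 + sqrt(130187)/3) = -770*1/152660 - 79446/(2/3 + sqrt(130187)/3) = -77/15266 - 79446/(2/3 + sqrt(130187)/3)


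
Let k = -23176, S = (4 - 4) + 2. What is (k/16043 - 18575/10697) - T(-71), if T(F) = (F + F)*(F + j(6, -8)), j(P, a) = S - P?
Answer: -1828213403547/171611971 ≈ -10653.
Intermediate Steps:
S = 2 (S = 0 + 2 = 2)
j(P, a) = 2 - P
T(F) = 2*F*(-4 + F) (T(F) = (F + F)*(F + (2 - 1*6)) = (2*F)*(F + (2 - 6)) = (2*F)*(F - 4) = (2*F)*(-4 + F) = 2*F*(-4 + F))
(k/16043 - 18575/10697) - T(-71) = (-23176/16043 - 18575/10697) - 2*(-71)*(-4 - 71) = (-23176*1/16043 - 18575*1/10697) - 2*(-71)*(-75) = (-23176/16043 - 18575/10697) - 1*10650 = -545912397/171611971 - 10650 = -1828213403547/171611971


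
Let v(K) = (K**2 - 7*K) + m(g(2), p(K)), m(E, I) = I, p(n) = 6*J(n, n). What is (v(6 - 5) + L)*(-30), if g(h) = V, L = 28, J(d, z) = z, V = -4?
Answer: -840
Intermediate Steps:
g(h) = -4
p(n) = 6*n
v(K) = K**2 - K (v(K) = (K**2 - 7*K) + 6*K = K**2 - K)
(v(6 - 5) + L)*(-30) = ((6 - 5)*(-1 + (6 - 5)) + 28)*(-30) = (1*(-1 + 1) + 28)*(-30) = (1*0 + 28)*(-30) = (0 + 28)*(-30) = 28*(-30) = -840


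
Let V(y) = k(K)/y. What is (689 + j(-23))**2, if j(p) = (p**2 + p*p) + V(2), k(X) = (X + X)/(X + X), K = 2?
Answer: 12215025/4 ≈ 3.0538e+6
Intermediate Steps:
k(X) = 1 (k(X) = (2*X)/((2*X)) = (2*X)*(1/(2*X)) = 1)
V(y) = 1/y
j(p) = 1/2 + 2*p**2 (j(p) = (p**2 + p*p) + 1/2 = (p**2 + p**2) + 1/2 = 2*p**2 + 1/2 = 1/2 + 2*p**2)
(689 + j(-23))**2 = (689 + (1/2 + 2*(-23)**2))**2 = (689 + (1/2 + 2*529))**2 = (689 + (1/2 + 1058))**2 = (689 + 2117/2)**2 = (3495/2)**2 = 12215025/4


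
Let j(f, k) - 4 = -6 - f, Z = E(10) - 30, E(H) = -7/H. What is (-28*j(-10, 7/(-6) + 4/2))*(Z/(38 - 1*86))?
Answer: -2149/15 ≈ -143.27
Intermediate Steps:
Z = -307/10 (Z = -7/10 - 30 = -307/10 ≈ -30.700)
j(f, k) = -2 - f (j(f, k) = 4 + (-6 - f) = -2 - f)
(-28*j(-10, 7/(-6) + 4/2))*(Z/(38 - 1*86)) = (-28*(-2 - 1*(-10)))*(-307/(10*(38 - 1*86))) = (-28*(-2 + 10))*(-307/(10*(38 - 86))) = (-28*8)*(-307/10/(-48)) = -(-34384)*(-1)/(5*48) = -224*307/480 = -2149/15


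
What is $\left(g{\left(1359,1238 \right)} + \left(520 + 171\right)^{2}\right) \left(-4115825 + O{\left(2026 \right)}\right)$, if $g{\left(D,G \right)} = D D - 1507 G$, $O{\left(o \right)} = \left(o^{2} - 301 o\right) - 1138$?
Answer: $-285360744648$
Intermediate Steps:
$O{\left(o \right)} = -1138 + o^{2} - 301 o$
$g{\left(D,G \right)} = D^{2} - 1507 G$
$\left(g{\left(1359,1238 \right)} + \left(520 + 171\right)^{2}\right) \left(-4115825 + O{\left(2026 \right)}\right) = \left(\left(1359^{2} - 1865666\right) + \left(520 + 171\right)^{2}\right) \left(-4115825 - \left(610964 - 4104676\right)\right) = \left(\left(1846881 - 1865666\right) + 691^{2}\right) \left(-4115825 - -3493712\right) = \left(-18785 + 477481\right) \left(-4115825 + 3493712\right) = 458696 \left(-622113\right) = -285360744648$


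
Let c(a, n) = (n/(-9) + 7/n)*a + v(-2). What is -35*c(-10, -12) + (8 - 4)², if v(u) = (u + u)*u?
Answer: -3/2 ≈ -1.5000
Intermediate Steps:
v(u) = 2*u² (v(u) = (2*u)*u = 2*u²)
c(a, n) = 8 + a*(7/n - n/9) (c(a, n) = (n/(-9) + 7/n)*a + 2*(-2)² = (n*(-⅑) + 7/n)*a + 2*4 = (-n/9 + 7/n)*a + 8 = (7/n - n/9)*a + 8 = a*(7/n - n/9) + 8 = 8 + a*(7/n - n/9))
-35*c(-10, -12) + (8 - 4)² = -35*(8 + 7*(-10)/(-12) - ⅑*(-10)*(-12)) + (8 - 4)² = -35*(8 + 7*(-10)*(-1/12) - 40/3) + 4² = -35*(8 + 35/6 - 40/3) + 16 = -35*½ + 16 = -35/2 + 16 = -3/2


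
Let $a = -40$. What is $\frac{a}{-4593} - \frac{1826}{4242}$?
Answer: $- \frac{1369523}{3247251} \approx -0.42175$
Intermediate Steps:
$\frac{a}{-4593} - \frac{1826}{4242} = - \frac{40}{-4593} - \frac{1826}{4242} = \left(-40\right) \left(- \frac{1}{4593}\right) - \frac{913}{2121} = \frac{40}{4593} - \frac{913}{2121} = - \frac{1369523}{3247251}$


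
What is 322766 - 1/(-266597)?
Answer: 86048447303/266597 ≈ 3.2277e+5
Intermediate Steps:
322766 - 1/(-266597) = 322766 - 1*(-1/266597) = 322766 + 1/266597 = 86048447303/266597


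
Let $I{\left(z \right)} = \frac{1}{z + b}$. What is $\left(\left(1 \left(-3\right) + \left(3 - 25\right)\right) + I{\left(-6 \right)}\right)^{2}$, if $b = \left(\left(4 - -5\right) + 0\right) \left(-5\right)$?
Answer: $\frac{1628176}{2601} \approx 625.98$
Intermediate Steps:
$b = -45$ ($b = \left(\left(4 + 5\right) + 0\right) \left(-5\right) = \left(9 + 0\right) \left(-5\right) = 9 \left(-5\right) = -45$)
$I{\left(z \right)} = \frac{1}{-45 + z}$ ($I{\left(z \right)} = \frac{1}{z - 45} = \frac{1}{-45 + z}$)
$\left(\left(1 \left(-3\right) + \left(3 - 25\right)\right) + I{\left(-6 \right)}\right)^{2} = \left(\left(1 \left(-3\right) + \left(3 - 25\right)\right) + \frac{1}{-45 - 6}\right)^{2} = \left(\left(-3 + \left(3 - 25\right)\right) + \frac{1}{-51}\right)^{2} = \left(\left(-3 - 22\right) - \frac{1}{51}\right)^{2} = \left(-25 - \frac{1}{51}\right)^{2} = \left(- \frac{1276}{51}\right)^{2} = \frac{1628176}{2601}$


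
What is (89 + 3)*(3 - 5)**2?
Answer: 368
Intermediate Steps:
(89 + 3)*(3 - 5)**2 = 92*(-2)**2 = 92*4 = 368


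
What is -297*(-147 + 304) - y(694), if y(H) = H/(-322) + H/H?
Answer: -7507083/161 ≈ -46628.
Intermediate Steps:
y(H) = 1 - H/322 (y(H) = H*(-1/322) + 1 = -H/322 + 1 = 1 - H/322)
-297*(-147 + 304) - y(694) = -297*(-147 + 304) - (1 - 1/322*694) = -297*157 - (1 - 347/161) = -46629 - 1*(-186/161) = -46629 + 186/161 = -7507083/161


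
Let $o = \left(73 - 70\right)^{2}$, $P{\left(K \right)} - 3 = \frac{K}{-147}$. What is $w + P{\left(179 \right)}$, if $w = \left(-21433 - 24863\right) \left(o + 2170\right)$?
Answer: $- \frac{14829210386}{147} \approx -1.0088 \cdot 10^{8}$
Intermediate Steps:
$P{\left(K \right)} = 3 - \frac{K}{147}$ ($P{\left(K \right)} = 3 + \frac{K}{-147} = 3 + K \left(- \frac{1}{147}\right) = 3 - \frac{K}{147}$)
$o = 9$ ($o = 3^{2} = 9$)
$w = -100878984$ ($w = \left(-21433 - 24863\right) \left(9 + 2170\right) = \left(-46296\right) 2179 = -100878984$)
$w + P{\left(179 \right)} = -100878984 + \left(3 - \frac{179}{147}\right) = -100878984 + \frac{262}{147} = - \frac{14829210386}{147}$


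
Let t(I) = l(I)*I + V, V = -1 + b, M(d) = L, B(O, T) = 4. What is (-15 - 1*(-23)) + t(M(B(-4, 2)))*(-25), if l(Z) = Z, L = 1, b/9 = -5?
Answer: 1133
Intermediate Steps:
b = -45 (b = 9*(-5) = -45)
M(d) = 1
V = -46 (V = -1 - 45 = -46)
t(I) = -46 + I**2 (t(I) = I*I - 46 = I**2 - 46 = -46 + I**2)
(-15 - 1*(-23)) + t(M(B(-4, 2)))*(-25) = (-15 - 1*(-23)) + (-46 + 1**2)*(-25) = (-15 + 23) + (-46 + 1)*(-25) = 8 - 45*(-25) = 8 + 1125 = 1133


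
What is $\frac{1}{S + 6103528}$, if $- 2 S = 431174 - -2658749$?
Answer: $\frac{2}{9117133} \approx 2.1937 \cdot 10^{-7}$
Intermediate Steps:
$S = - \frac{3089923}{2}$ ($S = - \frac{431174 - -2658749}{2} = - \frac{431174 + 2658749}{2} = \left(- \frac{1}{2}\right) 3089923 = - \frac{3089923}{2} \approx -1.545 \cdot 10^{6}$)
$\frac{1}{S + 6103528} = \frac{1}{- \frac{3089923}{2} + 6103528} = \frac{1}{\frac{9117133}{2}} = \frac{2}{9117133}$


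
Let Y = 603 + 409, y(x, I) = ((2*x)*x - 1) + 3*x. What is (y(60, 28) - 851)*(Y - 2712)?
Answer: -11097600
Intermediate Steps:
y(x, I) = -1 + 2*x² + 3*x (y(x, I) = (2*x² - 1) + 3*x = (-1 + 2*x²) + 3*x = -1 + 2*x² + 3*x)
Y = 1012
(y(60, 28) - 851)*(Y - 2712) = ((-1 + 2*60² + 3*60) - 851)*(1012 - 2712) = ((-1 + 2*3600 + 180) - 851)*(-1700) = ((-1 + 7200 + 180) - 851)*(-1700) = (7379 - 851)*(-1700) = 6528*(-1700) = -11097600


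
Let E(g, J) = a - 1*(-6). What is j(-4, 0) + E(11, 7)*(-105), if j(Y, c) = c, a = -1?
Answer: -525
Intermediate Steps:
E(g, J) = 5 (E(g, J) = -1 - 1*(-6) = -1 + 6 = 5)
j(-4, 0) + E(11, 7)*(-105) = 0 + 5*(-105) = 0 - 525 = -525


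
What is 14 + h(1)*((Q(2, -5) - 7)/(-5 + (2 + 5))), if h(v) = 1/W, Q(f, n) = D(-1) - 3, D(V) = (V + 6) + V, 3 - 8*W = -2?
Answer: 46/5 ≈ 9.2000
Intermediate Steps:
W = 5/8 (W = 3/8 - 1/8*(-2) = 3/8 + 1/4 = 5/8 ≈ 0.62500)
D(V) = 6 + 2*V (D(V) = (6 + V) + V = 6 + 2*V)
Q(f, n) = 1 (Q(f, n) = (6 + 2*(-1)) - 3 = (6 - 2) - 3 = 4 - 3 = 1)
h(v) = 8/5 (h(v) = 1/(5/8) = 8/5)
14 + h(1)*((Q(2, -5) - 7)/(-5 + (2 + 5))) = 14 + 8*((1 - 7)/(-5 + (2 + 5)))/5 = 14 + 8*(-6/(-5 + 7))/5 = 14 + 8*(-6/2)/5 = 14 + 8*(-6*1/2)/5 = 14 + (8/5)*(-3) = 14 - 24/5 = 46/5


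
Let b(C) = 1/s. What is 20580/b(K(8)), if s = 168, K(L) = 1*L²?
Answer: 3457440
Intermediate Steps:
K(L) = L²
b(C) = 1/168
20580/b(K(8)) = 20580/(1/168) = 20580*168 = 3457440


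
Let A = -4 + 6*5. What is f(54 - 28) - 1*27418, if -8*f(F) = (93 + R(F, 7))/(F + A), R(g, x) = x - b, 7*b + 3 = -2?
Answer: -79841921/2912 ≈ -27418.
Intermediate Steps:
b = -5/7 (b = -3/7 + (⅐)*(-2) = -3/7 - 2/7 = -5/7 ≈ -0.71429)
A = 26 (A = -4 + 30 = 26)
R(g, x) = 5/7 + x (R(g, x) = x - 1*(-5/7) = x + 5/7 = 5/7 + x)
f(F) = -705/(56*(26 + F)) (f(F) = -(93 + (5/7 + 7))/(8*(F + 26)) = -(93 + 54/7)/(8*(26 + F)) = -705/(56*(26 + F)))
f(54 - 28) - 1*27418 = -705/(1456 + 56*(54 - 28)) - 1*27418 = -705/(1456 + 56*26) - 27418 = -705/(1456 + 1456) - 27418 = -705/2912 - 27418 = -79841921/2912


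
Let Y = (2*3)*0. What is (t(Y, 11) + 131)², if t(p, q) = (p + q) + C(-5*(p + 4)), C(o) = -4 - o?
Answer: 24964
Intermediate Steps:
Y = 0 (Y = 6*0 = 0)
t(p, q) = 16 + q + 6*p (t(p, q) = (p + q) + (-4 - (-5)*(p + 4)) = (p + q) + (-4 - (-5)*(4 + p)) = (p + q) + (-4 - (-20 - 5*p)) = (p + q) + (-4 + (20 + 5*p)) = (p + q) + (16 + 5*p) = 16 + q + 6*p)
(t(Y, 11) + 131)² = ((16 + 11 + 6*0) + 131)² = ((16 + 11 + 0) + 131)² = (27 + 131)² = 158² = 24964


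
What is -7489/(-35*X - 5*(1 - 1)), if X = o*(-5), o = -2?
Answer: 7489/350 ≈ 21.397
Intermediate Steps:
X = 10 (X = -2*(-5) = 10)
-7489/(-35*X - 5*(1 - 1)) = -7489/(-35*10 - 5*(1 - 1)) = -7489/(-350 - 5*0) = -7489/(-350 + 0) = -7489/(-350) = -7489*(-1/350) = 7489/350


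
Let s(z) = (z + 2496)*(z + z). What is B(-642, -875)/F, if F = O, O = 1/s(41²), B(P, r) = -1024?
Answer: -14380107776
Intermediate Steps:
s(z) = 2*z*(2496 + z) (s(z) = (2496 + z)*(2*z) = 2*z*(2496 + z))
O = 1/14043074 (O = 1/(2*41²*(2496 + 41²)) = 1/(2*1681*(2496 + 1681)) = 1/(2*1681*4177) = 1/14043074 ≈ 7.1209e-8)
F = 1/14043074 ≈ 7.1209e-8
B(-642, -875)/F = -1024/1/14043074 = -1024*14043074 = -14380107776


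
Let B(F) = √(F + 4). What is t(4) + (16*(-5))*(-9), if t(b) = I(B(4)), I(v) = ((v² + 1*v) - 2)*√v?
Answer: 720 + 2*2^(¾)*(3 + √2) ≈ 734.85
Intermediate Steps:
B(F) = √(4 + F)
I(v) = √v*(-2 + v + v²) (I(v) = ((v² + v) - 2)*√v = ((v + v²) - 2)*√v = (-2 + v + v²)*√v = √v*(-2 + v + v²))
t(b) = 2^(¾)*(6 + 2*√2) (t(b) = √(√(4 + 4))*(-2 + √(4 + 4) + (√(4 + 4))²) = √(√8)*(-2 + √8 + (√8)²) = √(2*√2)*(-2 + 2*√2 + (2*√2)²) = 2^(¾)*(-2 + 2*√2 + 8) = 2^(¾)*(6 + 2*√2))
t(4) + (16*(-5))*(-9) = 2*2^(¾)*(3 + √2) + (16*(-5))*(-9) = 2*2^(¾)*(3 + √2) - 80*(-9) = 2*2^(¾)*(3 + √2) + 720 = 720 + 2*2^(¾)*(3 + √2)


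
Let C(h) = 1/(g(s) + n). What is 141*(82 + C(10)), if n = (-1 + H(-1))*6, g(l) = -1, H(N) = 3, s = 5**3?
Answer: 127323/11 ≈ 11575.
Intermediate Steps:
s = 125
n = 12 (n = (-1 + 3)*6 = 2*6 = 12)
C(h) = 1/11 (C(h) = 1/(-1 + 12) = 1/11)
141*(82 + C(10)) = 141*(82 + 1/11) = 141*(903/11) = 127323/11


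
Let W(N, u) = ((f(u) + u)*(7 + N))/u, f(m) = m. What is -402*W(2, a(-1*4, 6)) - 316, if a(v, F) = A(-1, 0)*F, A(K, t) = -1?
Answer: -7552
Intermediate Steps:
a(v, F) = -F
W(N, u) = 14 + 2*N (W(N, u) = ((u + u)*(7 + N))/u = ((2*u)*(7 + N))/u = (2*u*(7 + N))/u = 14 + 2*N)
-402*W(2, a(-1*4, 6)) - 316 = -402*(14 + 2*2) - 316 = -402*(14 + 4) - 316 = -402*18 - 316 = -7236 - 316 = -7552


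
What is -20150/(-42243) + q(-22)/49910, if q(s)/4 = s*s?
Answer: 543734474/1054174065 ≈ 0.51579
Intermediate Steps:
q(s) = 4*s² (q(s) = 4*(s*s) = 4*s²)
-20150/(-42243) + q(-22)/49910 = -20150/(-42243) + (4*(-22)²)/49910 = -20150*(-1/42243) + (4*484)*(1/49910) = 20150/42243 + 1936*(1/49910) = 20150/42243 + 968/24955 = 543734474/1054174065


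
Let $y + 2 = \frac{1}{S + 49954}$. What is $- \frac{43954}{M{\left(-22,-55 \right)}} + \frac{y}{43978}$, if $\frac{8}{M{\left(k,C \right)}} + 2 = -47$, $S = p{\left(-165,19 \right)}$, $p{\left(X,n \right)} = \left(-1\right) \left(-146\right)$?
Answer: $\frac{53924361622241}{200299800} \approx 2.6922 \cdot 10^{5}$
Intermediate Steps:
$p{\left(X,n \right)} = 146$
$S = 146$
$M{\left(k,C \right)} = - \frac{8}{49}$ ($M{\left(k,C \right)} = \frac{8}{-2 - 47} = \frac{8}{-49} = 8 \left(- \frac{1}{49}\right) = - \frac{8}{49}$)
$y = - \frac{100199}{50100}$ ($y = -2 + \frac{1}{146 + 49954} = -2 + \frac{1}{50100} = - \frac{100199}{50100} \approx -2.0$)
$- \frac{43954}{M{\left(-22,-55 \right)}} + \frac{y}{43978} = - \frac{43954}{- \frac{8}{49}} - \frac{100199}{50100 \cdot 43978} = \left(-43954\right) \left(- \frac{49}{8}\right) - \frac{9109}{200299800} = \frac{1076873}{4} - \frac{9109}{200299800} = \frac{53924361622241}{200299800}$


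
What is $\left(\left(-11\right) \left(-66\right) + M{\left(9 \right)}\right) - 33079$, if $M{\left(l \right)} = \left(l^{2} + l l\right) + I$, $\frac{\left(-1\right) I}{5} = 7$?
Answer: $-32226$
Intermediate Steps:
$I = -35$ ($I = \left(-5\right) 7 = -35$)
$M{\left(l \right)} = -35 + 2 l^{2}$ ($M{\left(l \right)} = \left(l^{2} + l l\right) - 35 = \left(l^{2} + l^{2}\right) - 35 = 2 l^{2} - 35 = -35 + 2 l^{2}$)
$\left(\left(-11\right) \left(-66\right) + M{\left(9 \right)}\right) - 33079 = \left(\left(-11\right) \left(-66\right) - \left(35 - 2 \cdot 9^{2}\right)\right) - 33079 = \left(726 + \left(-35 + 2 \cdot 81\right)\right) - 33079 = \left(726 + \left(-35 + 162\right)\right) - 33079 = \left(726 + 127\right) - 33079 = 853 - 33079 = -32226$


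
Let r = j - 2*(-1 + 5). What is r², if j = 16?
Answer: 64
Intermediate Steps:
r = 8 (r = 16 - 2*(-1 + 5) = 16 - 2*4 = 16 - 1*8 = 16 - 8 = 8)
r² = 8² = 64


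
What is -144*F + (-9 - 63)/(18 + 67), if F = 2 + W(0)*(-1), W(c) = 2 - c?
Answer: -72/85 ≈ -0.84706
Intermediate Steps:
F = 0 (F = 2 + (2 - 1*0)*(-1) = 2 + (2 + 0)*(-1) = 2 + 2*(-1) = 2 - 2 = 0)
-144*F + (-9 - 63)/(18 + 67) = -144*0 + (-9 - 63)/(18 + 67) = 0 - 72/85 = -72/85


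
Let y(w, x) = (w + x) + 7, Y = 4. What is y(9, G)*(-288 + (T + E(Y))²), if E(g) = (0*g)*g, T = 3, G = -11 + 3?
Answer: -2232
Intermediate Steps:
G = -8
y(w, x) = 7 + w + x
E(g) = 0 (E(g) = 0*g = 0)
y(9, G)*(-288 + (T + E(Y))²) = (7 + 9 - 8)*(-288 + (3 + 0)²) = 8*(-288 + 3²) = 8*(-288 + 9) = 8*(-279) = -2232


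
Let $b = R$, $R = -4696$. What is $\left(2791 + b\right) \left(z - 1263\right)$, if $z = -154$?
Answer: $2699385$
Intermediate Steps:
$b = -4696$
$\left(2791 + b\right) \left(z - 1263\right) = \left(2791 - 4696\right) \left(-154 - 1263\right) = \left(-1905\right) \left(-1417\right) = 2699385$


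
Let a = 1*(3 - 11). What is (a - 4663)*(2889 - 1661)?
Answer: -5735988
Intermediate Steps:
a = -8 (a = 1*(-8) = -8)
(a - 4663)*(2889 - 1661) = (-8 - 4663)*(2889 - 1661) = -4671*1228 = -5735988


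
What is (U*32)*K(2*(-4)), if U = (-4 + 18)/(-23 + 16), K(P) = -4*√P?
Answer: 512*I*√2 ≈ 724.08*I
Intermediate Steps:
U = -2 (U = 14/(-7) = 14*(-⅐) = -2)
(U*32)*K(2*(-4)) = (-2*32)*(-4*2*I*√2) = -(-256)*√(-8) = -(-256)*2*I*√2 = -(-512)*I*√2 = 512*I*√2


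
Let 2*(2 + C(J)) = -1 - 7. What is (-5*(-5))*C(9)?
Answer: -150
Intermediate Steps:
C(J) = -6 (C(J) = -2 + (-1 - 7)/2 = -2 + (½)*(-8) = -2 - 4 = -6)
(-5*(-5))*C(9) = -5*(-5)*(-6) = 25*(-6) = -150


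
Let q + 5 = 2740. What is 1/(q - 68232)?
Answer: -1/65497 ≈ -1.5268e-5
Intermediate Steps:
q = 2735 (q = -5 + 2740 = 2735)
1/(q - 68232) = 1/(2735 - 68232) = 1/(-65497) = -1/65497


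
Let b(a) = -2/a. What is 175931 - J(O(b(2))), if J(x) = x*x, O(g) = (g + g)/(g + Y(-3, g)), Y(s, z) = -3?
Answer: 703723/4 ≈ 1.7593e+5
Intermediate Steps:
O(g) = 2*g/(-3 + g) (O(g) = (g + g)/(g - 3) = (2*g)/(-3 + g) = 2*g/(-3 + g))
J(x) = x²
175931 - J(O(b(2))) = 175931 - (2*(-2/2)/(-3 - 2/2))² = 175931 - (2*(-2*½)/(-3 - 2*½))² = 175931 - (2*(-1)/(-3 - 1))² = 175931 - (2*(-1)/(-4))² = 175931 - (2*(-1)*(-¼))² = 175931 - (½)² = 175931 - 1*¼ = 175931 - ¼ = 703723/4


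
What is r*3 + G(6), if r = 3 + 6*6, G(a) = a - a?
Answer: 117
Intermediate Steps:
G(a) = 0
r = 39 (r = 3 + 36 = 39)
r*3 + G(6) = 39*3 + 0 = 117 + 0 = 117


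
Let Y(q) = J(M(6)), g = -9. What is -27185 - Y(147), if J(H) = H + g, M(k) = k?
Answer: -27182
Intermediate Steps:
J(H) = -9 + H (J(H) = H - 9 = -9 + H)
Y(q) = -3 (Y(q) = -9 + 6 = -3)
-27185 - Y(147) = -27185 - 1*(-3) = -27185 + 3 = -27182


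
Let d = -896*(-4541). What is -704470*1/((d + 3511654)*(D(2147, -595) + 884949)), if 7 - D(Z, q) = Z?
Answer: -70447/669203651551 ≈ -1.0527e-7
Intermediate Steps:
D(Z, q) = 7 - Z
d = 4068736
-704470*1/((d + 3511654)*(D(2147, -595) + 884949)) = -704470*1/((4068736 + 3511654)*((7 - 1*2147) + 884949)) = -704470*1/(7580390*((7 - 2147) + 884949)) = -704470*1/(7580390*(-2140 + 884949)) = -704470/(7580390*882809) = -704470/6692036515510 = -704470*1/6692036515510 = -70447/669203651551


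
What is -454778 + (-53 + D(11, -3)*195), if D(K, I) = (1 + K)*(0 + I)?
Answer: -461851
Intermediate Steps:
D(K, I) = I*(1 + K) (D(K, I) = (1 + K)*I = I*(1 + K))
-454778 + (-53 + D(11, -3)*195) = -454778 + (-53 - 3*(1 + 11)*195) = -454778 + (-53 - 3*12*195) = -454778 + (-53 - 36*195) = -454778 + (-53 - 7020) = -454778 - 7073 = -461851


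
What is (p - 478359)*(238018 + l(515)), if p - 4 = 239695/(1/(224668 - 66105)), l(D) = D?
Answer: 9065751970542690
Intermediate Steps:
p = 38006758289 (p = 4 + 239695/(1/(224668 - 66105)) = 4 + 239695/(1/158563) = 4 + 239695*158563 = 4 + 38006758285 = 38006758289)
(p - 478359)*(238018 + l(515)) = (38006758289 - 478359)*(238018 + 515) = 38006279930*238533 = 9065751970542690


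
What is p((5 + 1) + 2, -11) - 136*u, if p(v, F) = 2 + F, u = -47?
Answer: 6383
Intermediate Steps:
p((5 + 1) + 2, -11) - 136*u = (2 - 11) - 136*(-47) = -9 + 6392 = 6383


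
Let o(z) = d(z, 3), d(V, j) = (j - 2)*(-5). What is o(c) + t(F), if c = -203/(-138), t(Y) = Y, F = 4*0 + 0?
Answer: -5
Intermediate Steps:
d(V, j) = 10 - 5*j (d(V, j) = (-2 + j)*(-5) = 10 - 5*j)
F = 0 (F = 0 + 0 = 0)
c = 203/138 (c = -203*(-1/138) = 203/138 ≈ 1.4710)
o(z) = -5 (o(z) = 10 - 5*3 = 10 - 15 = -5)
o(c) + t(F) = -5 + 0 = -5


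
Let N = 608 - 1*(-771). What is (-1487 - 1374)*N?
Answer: -3945319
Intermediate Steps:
N = 1379 (N = 608 + 771 = 1379)
(-1487 - 1374)*N = (-1487 - 1374)*1379 = -2861*1379 = -3945319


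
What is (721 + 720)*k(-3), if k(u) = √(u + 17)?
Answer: 1441*√14 ≈ 5391.7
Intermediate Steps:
k(u) = √(17 + u)
(721 + 720)*k(-3) = (721 + 720)*√(17 - 3) = 1441*√14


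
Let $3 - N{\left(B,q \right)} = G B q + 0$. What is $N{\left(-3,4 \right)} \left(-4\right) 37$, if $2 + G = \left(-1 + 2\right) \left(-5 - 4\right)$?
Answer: $19092$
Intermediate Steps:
$G = -11$ ($G = -2 + \left(-1 + 2\right) \left(-5 - 4\right) = -2 + 1 \left(-9\right) = -2 - 9 = -11$)
$N{\left(B,q \right)} = 3 + 11 B q$ ($N{\left(B,q \right)} = 3 - \left(- 11 B q + 0\right) = 3 - - 11 B q = 3 + 11 B q$)
$N{\left(-3,4 \right)} \left(-4\right) 37 = \left(3 + 11 \left(-3\right) 4\right) \left(-4\right) 37 = \left(3 - 132\right) \left(-4\right) 37 = \left(-129\right) \left(-4\right) 37 = 516 \cdot 37 = 19092$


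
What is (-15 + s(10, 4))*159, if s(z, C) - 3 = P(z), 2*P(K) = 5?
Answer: -3021/2 ≈ -1510.5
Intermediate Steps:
P(K) = 5/2 (P(K) = (½)*5 = 5/2)
s(z, C) = 11/2 (s(z, C) = 3 + 5/2 = 11/2)
(-15 + s(10, 4))*159 = (-15 + 11/2)*159 = -19/2*159 = -3021/2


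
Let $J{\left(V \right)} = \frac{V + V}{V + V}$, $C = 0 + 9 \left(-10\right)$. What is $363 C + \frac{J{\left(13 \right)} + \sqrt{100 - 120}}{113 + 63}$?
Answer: $- \frac{5749919}{176} + \frac{i \sqrt{5}}{88} \approx -32670.0 + 0.02541 i$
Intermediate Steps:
$C = -90$ ($C = 0 - 90 = -90$)
$J{\left(V \right)} = 1$ ($J{\left(V \right)} = \frac{2 V}{2 V} = 2 V \frac{1}{2 V} = 1$)
$363 C + \frac{J{\left(13 \right)} + \sqrt{100 - 120}}{113 + 63} = 363 \left(-90\right) + \frac{1 + \sqrt{100 - 120}}{113 + 63} = -32670 + \frac{1 + \sqrt{-20}}{176} = -32670 + \left(1 + 2 i \sqrt{5}\right) \frac{1}{176} = -32670 + \left(\frac{1}{176} + \frac{i \sqrt{5}}{88}\right) = - \frac{5749919}{176} + \frac{i \sqrt{5}}{88}$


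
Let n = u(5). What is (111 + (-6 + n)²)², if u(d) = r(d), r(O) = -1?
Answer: 25600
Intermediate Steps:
u(d) = -1
n = -1
(111 + (-6 + n)²)² = (111 + (-6 - 1)²)² = (111 + (-7)²)² = (111 + 49)² = 160² = 25600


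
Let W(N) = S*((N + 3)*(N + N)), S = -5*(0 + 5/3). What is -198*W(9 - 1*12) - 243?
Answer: -243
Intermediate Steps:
S = -25/3 (S = -5*(0 + 5*(⅓)) = -5*(0 + 5/3) = -5*5/3 = -25/3 ≈ -8.3333)
W(N) = -50*N*(3 + N)/3 (W(N) = -25*(N + 3)*(N + N)/3 = -25*(3 + N)*2*N/3 = -50*N*(3 + N)/3)
-198*W(9 - 1*12) - 243 = -(-3300)*(9 - 1*12)*(3 + (9 - 1*12)) - 243 = -(-3300)*(9 - 12)*(3 + (9 - 12)) - 243 = -(-3300)*(-3)*(3 - 3) - 243 = -(-3300)*(-3)*0 - 243 = -198*0 - 243 = 0 - 243 = -243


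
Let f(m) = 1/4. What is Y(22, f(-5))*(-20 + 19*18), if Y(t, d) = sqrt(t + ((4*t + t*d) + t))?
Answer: 805*sqrt(22) ≈ 3775.8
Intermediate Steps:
f(m) = 1/4
Y(t, d) = sqrt(6*t + d*t) (Y(t, d) = sqrt(t + ((4*t + d*t) + t)) = sqrt(t + (5*t + d*t)) = sqrt(6*t + d*t))
Y(22, f(-5))*(-20 + 19*18) = sqrt(22*(6 + 1/4))*(-20 + 19*18) = sqrt(22*(25/4))*(-20 + 342) = sqrt(275/2)*322 = (5*sqrt(22)/2)*322 = 805*sqrt(22)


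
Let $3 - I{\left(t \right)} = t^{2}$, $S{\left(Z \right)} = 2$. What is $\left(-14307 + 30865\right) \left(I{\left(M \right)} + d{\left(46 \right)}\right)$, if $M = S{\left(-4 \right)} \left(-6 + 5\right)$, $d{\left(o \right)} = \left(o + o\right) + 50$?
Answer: $2334678$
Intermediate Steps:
$d{\left(o \right)} = 50 + 2 o$ ($d{\left(o \right)} = 2 o + 50 = 50 + 2 o$)
$M = -2$ ($M = 2 \left(-6 + 5\right) = 2 \left(-1\right) = -2$)
$I{\left(t \right)} = 3 - t^{2}$
$\left(-14307 + 30865\right) \left(I{\left(M \right)} + d{\left(46 \right)}\right) = \left(-14307 + 30865\right) \left(\left(3 - \left(-2\right)^{2}\right) + \left(50 + 2 \cdot 46\right)\right) = 16558 \left(\left(3 - 4\right) + \left(50 + 92\right)\right) = 16558 \left(\left(3 - 4\right) + 142\right) = 16558 \left(-1 + 142\right) = 16558 \cdot 141 = 2334678$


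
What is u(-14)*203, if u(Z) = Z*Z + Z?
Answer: 36946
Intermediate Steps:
u(Z) = Z + Z² (u(Z) = Z² + Z = Z + Z²)
u(-14)*203 = -14*(1 - 14)*203 = -14*(-13)*203 = 182*203 = 36946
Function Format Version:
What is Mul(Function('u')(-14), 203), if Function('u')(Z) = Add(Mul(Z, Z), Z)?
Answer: 36946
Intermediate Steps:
Function('u')(Z) = Add(Z, Pow(Z, 2)) (Function('u')(Z) = Add(Pow(Z, 2), Z) = Add(Z, Pow(Z, 2)))
Mul(Function('u')(-14), 203) = Mul(Mul(-14, Add(1, -14)), 203) = Mul(Mul(-14, -13), 203) = Mul(182, 203) = 36946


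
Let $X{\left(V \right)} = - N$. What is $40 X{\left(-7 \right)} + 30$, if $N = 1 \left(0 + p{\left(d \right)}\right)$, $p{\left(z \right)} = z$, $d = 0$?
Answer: $30$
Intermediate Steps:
$N = 0$ ($N = 1 \left(0 + 0\right) = 1 \cdot 0 = 0$)
$X{\left(V \right)} = 0$ ($X{\left(V \right)} = \left(-1\right) 0 = 0$)
$40 X{\left(-7 \right)} + 30 = 40 \cdot 0 + 30 = 0 + 30 = 30$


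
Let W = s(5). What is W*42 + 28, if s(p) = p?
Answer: 238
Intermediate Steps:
W = 5
W*42 + 28 = 5*42 + 28 = 210 + 28 = 238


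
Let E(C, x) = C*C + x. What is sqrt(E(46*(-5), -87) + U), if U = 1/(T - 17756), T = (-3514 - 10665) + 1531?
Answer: sqrt(12205126754051)/15202 ≈ 229.81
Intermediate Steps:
T = -12648 (T = -14179 + 1531 = -12648)
U = -1/30404 (U = 1/(-12648 - 17756) = 1/(-30404) = -1/30404 ≈ -3.2890e-5)
E(C, x) = x + C**2 (E(C, x) = C**2 + x = x + C**2)
sqrt(E(46*(-5), -87) + U) = sqrt((-87 + (46*(-5))**2) - 1/30404) = sqrt((-87 + (-230)**2) - 1/30404) = sqrt((-87 + 52900) - 1/30404) = sqrt(52813 - 1/30404) = sqrt(1605726451/30404) = sqrt(12205126754051)/15202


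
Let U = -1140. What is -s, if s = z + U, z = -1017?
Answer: 2157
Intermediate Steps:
s = -2157 (s = -1017 - 1140 = -2157)
-s = -1*(-2157) = 2157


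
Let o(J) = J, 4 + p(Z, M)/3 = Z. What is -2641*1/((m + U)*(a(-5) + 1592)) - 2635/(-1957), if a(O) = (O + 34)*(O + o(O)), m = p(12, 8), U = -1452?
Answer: 4904307997/3638563992 ≈ 1.3479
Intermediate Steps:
p(Z, M) = -12 + 3*Z
m = 24 (m = -12 + 3*12 = -12 + 36 = 24)
a(O) = 2*O*(34 + O) (a(O) = (O + 34)*(O + O) = (34 + O)*(2*O) = 2*O*(34 + O))
-2641*1/((m + U)*(a(-5) + 1592)) - 2635/(-1957) = -2641*1/((24 - 1452)*(2*(-5)*(34 - 5) + 1592)) - 2635/(-1957) = -2641*(-1/(1428*(2*(-5)*29 + 1592))) - 2635*(-1/1957) = -2641*(-1/(1428*(-290 + 1592))) + 2635/1957 = -2641/((-1428*1302)) + 2635/1957 = -2641/(-1859256) + 2635/1957 = -2641*(-1/1859256) + 2635/1957 = 2641/1859256 + 2635/1957 = 4904307997/3638563992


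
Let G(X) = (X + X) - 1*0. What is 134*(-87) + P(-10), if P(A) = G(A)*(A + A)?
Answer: -11258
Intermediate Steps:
G(X) = 2*X (G(X) = 2*X + 0 = 2*X)
P(A) = 4*A² (P(A) = (2*A)*(A + A) = (2*A)*(2*A) = 4*A²)
134*(-87) + P(-10) = 134*(-87) + 4*(-10)² = -11658 + 4*100 = -11658 + 400 = -11258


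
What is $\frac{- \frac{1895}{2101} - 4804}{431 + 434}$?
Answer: $- \frac{10095099}{1817365} \approx -5.5548$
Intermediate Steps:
$\frac{- \frac{1895}{2101} - 4804}{431 + 434} = \frac{\left(-1895\right) \frac{1}{2101} - 4804}{865} = \left(- \frac{1895}{2101} - 4804\right) \frac{1}{865} = \left(- \frac{10095099}{2101}\right) \frac{1}{865} = - \frac{10095099}{1817365}$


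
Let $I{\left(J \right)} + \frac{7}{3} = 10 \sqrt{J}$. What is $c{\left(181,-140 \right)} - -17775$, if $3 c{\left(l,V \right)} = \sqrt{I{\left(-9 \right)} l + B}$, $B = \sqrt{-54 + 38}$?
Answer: $17775 + \frac{\sqrt{-3801 + 48906 i}}{9} \approx 17792.0 + 18.063 i$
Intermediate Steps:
$I{\left(J \right)} = - \frac{7}{3} + 10 \sqrt{J}$
$B = 4 i$ ($B = \sqrt{-16} = 4 i \approx 4.0 i$)
$c{\left(l,V \right)} = \frac{\sqrt{4 i + l \left(- \frac{7}{3} + 30 i\right)}}{3}$ ($c{\left(l,V \right)} = \frac{\sqrt{\left(- \frac{7}{3} + 10 \sqrt{-9}\right) l + 4 i}}{3} = \frac{\sqrt{\left(- \frac{7}{3} + 10 \cdot 3 i\right) l + 4 i}}{3} = \frac{\sqrt{\left(- \frac{7}{3} + 30 i\right) l + 4 i}}{3} = \frac{\sqrt{l \left(- \frac{7}{3} + 30 i\right) + 4 i}}{3} = \frac{\sqrt{4 i + l \left(- \frac{7}{3} + 30 i\right)}}{3}$)
$c{\left(181,-140 \right)} - -17775 = \frac{\sqrt{3} \sqrt{12 i - 181 \left(7 - 90 i\right)}}{9} - -17775 = \frac{\sqrt{3} \sqrt{12 i - \left(1267 - 16290 i\right)}}{9} + 17775 = \frac{\sqrt{3} \sqrt{-1267 + 16302 i}}{9} + 17775 = 17775 + \frac{\sqrt{3} \sqrt{-1267 + 16302 i}}{9}$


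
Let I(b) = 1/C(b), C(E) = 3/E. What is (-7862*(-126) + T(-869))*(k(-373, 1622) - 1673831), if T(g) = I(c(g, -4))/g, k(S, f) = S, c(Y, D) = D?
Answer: -1441224834037184/869 ≈ -1.6585e+12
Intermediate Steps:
I(b) = b/3 (I(b) = 1/(3/b) = b/3)
T(g) = -4/(3*g) (T(g) = ((1/3)*(-4))/g = -4/(3*g))
(-7862*(-126) + T(-869))*(k(-373, 1622) - 1673831) = (-7862*(-126) - 4/3/(-869))*(-373 - 1673831) = (990612 - 4/3*(-1/869))*(-1674204) = (990612 + 4/2607)*(-1674204) = (2582525488/2607)*(-1674204) = -1441224834037184/869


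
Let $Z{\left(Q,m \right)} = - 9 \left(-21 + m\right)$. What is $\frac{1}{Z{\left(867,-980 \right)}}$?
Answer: $\frac{1}{9009} \approx 0.000111$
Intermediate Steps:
$Z{\left(Q,m \right)} = 189 - 9 m$
$\frac{1}{Z{\left(867,-980 \right)}} = \frac{1}{189 - -8820} = \frac{1}{189 + 8820} = \frac{1}{9009}$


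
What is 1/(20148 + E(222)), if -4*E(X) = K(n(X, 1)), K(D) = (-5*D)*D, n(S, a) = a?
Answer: 4/80597 ≈ 4.9630e-5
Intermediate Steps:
K(D) = -5*D**2
E(X) = 5/4 (E(X) = -(-5)*1**2/4 = -(-5)/4 = -1/4*(-5) = 5/4)
1/(20148 + E(222)) = 1/(20148 + 5/4) = 1/(80597/4) = 4/80597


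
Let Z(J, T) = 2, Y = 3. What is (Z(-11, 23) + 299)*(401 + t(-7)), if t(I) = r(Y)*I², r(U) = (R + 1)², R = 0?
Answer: 135450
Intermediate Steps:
r(U) = 1 (r(U) = (0 + 1)² = 1² = 1)
t(I) = I² (t(I) = 1*I² = I²)
(Z(-11, 23) + 299)*(401 + t(-7)) = (2 + 299)*(401 + (-7)²) = 301*(401 + 49) = 301*450 = 135450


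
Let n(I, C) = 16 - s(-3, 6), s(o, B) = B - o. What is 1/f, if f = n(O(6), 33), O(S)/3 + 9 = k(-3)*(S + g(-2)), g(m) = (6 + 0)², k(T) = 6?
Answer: ⅐ ≈ 0.14286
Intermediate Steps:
g(m) = 36 (g(m) = 6² = 36)
O(S) = 621 + 18*S (O(S) = -27 + 3*(6*(S + 36)) = -27 + 3*(6*(36 + S)) = -27 + 3*(216 + 6*S) = -27 + (648 + 18*S) = 621 + 18*S)
n(I, C) = 7 (n(I, C) = 16 - (6 - 1*(-3)) = 16 - (6 + 3) = 16 - 1*9 = 16 - 9 = 7)
f = 7
1/f = 1/7 = ⅐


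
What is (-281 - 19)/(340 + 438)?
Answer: -150/389 ≈ -0.38560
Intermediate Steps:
(-281 - 19)/(340 + 438) = -300/778 = -300*1/778 = -150/389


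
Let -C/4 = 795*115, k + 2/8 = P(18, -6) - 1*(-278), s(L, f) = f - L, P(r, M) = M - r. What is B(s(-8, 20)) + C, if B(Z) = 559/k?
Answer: -371183264/1015 ≈ -3.6570e+5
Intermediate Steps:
k = 1015/4 (k = -¼ + ((-6 - 1*18) - 1*(-278)) = -¼ + ((-6 - 18) + 278) = -¼ + (-24 + 278) = -¼ + 254 = 1015/4 ≈ 253.75)
C = -365700 (C = -3180*115 = -4*91425 = -365700)
B(Z) = 2236/1015 (B(Z) = 559/(1015/4) = 559*(4/1015) = 2236/1015)
B(s(-8, 20)) + C = 2236/1015 - 365700 = -371183264/1015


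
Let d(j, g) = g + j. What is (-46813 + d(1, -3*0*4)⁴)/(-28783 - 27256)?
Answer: 46812/56039 ≈ 0.83535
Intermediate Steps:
(-46813 + d(1, -3*0*4)⁴)/(-28783 - 27256) = (-46813 + (-3*0*4 + 1)⁴)/(-28783 - 27256) = (-46813 + (0*4 + 1)⁴)/(-56039) = (-46813 + (0 + 1)⁴)*(-1/56039) = (-46813 + 1⁴)*(-1/56039) = (-46813 + 1)*(-1/56039) = -46812*(-1/56039) = 46812/56039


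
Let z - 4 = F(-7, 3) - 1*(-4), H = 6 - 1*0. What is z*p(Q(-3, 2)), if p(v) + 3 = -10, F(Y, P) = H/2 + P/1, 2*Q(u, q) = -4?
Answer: -182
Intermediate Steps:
H = 6 (H = 6 + 0 = 6)
Q(u, q) = -2 (Q(u, q) = (½)*(-4) = -2)
F(Y, P) = 3 + P (F(Y, P) = 6/2 + P/1 = 6*(½) + P*1 = 3 + P)
z = 14 (z = 4 + ((3 + 3) - 1*(-4)) = 4 + (6 + 4) = 4 + 10 = 14)
p(v) = -13 (p(v) = -3 - 10 = -13)
z*p(Q(-3, 2)) = 14*(-13) = -182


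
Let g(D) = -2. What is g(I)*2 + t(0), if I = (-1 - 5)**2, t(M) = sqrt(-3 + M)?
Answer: -4 + I*sqrt(3) ≈ -4.0 + 1.732*I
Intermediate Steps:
I = 36 (I = (-6)**2 = 36)
g(I)*2 + t(0) = -2*2 + sqrt(-3 + 0) = -4 + sqrt(-3) = -4 + I*sqrt(3)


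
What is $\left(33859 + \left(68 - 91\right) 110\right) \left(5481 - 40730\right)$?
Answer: $-1104315921$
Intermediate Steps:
$\left(33859 + \left(68 - 91\right) 110\right) \left(5481 - 40730\right) = \left(33859 - 2530\right) \left(-35249\right) = 31329 \left(-35249\right) = -1104315921$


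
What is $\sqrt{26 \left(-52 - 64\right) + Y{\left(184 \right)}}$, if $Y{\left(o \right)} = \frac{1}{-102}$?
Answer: $\frac{i \sqrt{31378566}}{102} \approx 54.918 i$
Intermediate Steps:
$Y{\left(o \right)} = - \frac{1}{102}$
$\sqrt{26 \left(-52 - 64\right) + Y{\left(184 \right)}} = \sqrt{26 \left(-52 - 64\right) - \frac{1}{102}} = \sqrt{26 \left(-116\right) - \frac{1}{102}} = \sqrt{-3016 - \frac{1}{102}} = \sqrt{- \frac{307633}{102}} = \frac{i \sqrt{31378566}}{102}$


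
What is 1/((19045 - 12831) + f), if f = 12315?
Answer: 1/18529 ≈ 5.3969e-5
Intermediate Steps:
1/((19045 - 12831) + f) = 1/((19045 - 12831) + 12315) = 1/(6214 + 12315) = 1/18529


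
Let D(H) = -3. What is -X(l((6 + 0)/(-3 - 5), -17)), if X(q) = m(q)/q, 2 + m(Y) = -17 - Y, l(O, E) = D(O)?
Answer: -16/3 ≈ -5.3333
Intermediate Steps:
l(O, E) = -3
m(Y) = -19 - Y (m(Y) = -2 + (-17 - Y) = -19 - Y)
X(q) = (-19 - q)/q
-X(l((6 + 0)/(-3 - 5), -17)) = -(-19 - 1*(-3))/(-3) = -(-1)*(-19 + 3)/3 = -(-1)*(-16)/3 = -1*16/3 = -16/3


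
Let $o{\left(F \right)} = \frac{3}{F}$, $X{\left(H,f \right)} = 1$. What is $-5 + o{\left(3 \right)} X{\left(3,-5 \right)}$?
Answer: $-4$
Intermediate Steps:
$-5 + o{\left(3 \right)} X{\left(3,-5 \right)} = -5 + \frac{3}{3} \cdot 1 = -5 + 3 \cdot \frac{1}{3} \cdot 1 = -5 + 1 \cdot 1 = -5 + 1 = -4$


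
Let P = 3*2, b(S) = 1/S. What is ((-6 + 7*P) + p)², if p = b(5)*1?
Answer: 32761/25 ≈ 1310.4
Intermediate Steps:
b(S) = 1/S
P = 6
p = ⅕ (p = 1/5 = (⅕)*1 = ⅕ ≈ 0.20000)
((-6 + 7*P) + p)² = ((-6 + 7*6) + ⅕)² = ((-6 + 42) + ⅕)² = (36 + ⅕)² = (181/5)² = 32761/25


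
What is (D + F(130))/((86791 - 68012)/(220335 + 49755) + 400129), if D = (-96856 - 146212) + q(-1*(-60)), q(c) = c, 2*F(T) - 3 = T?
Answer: -65616069735/108070860389 ≈ -0.60716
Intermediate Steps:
F(T) = 3/2 + T/2
D = -243008 (D = (-96856 - 146212) - 1*(-60) = -243068 + 60 = -243008)
(D + F(130))/((86791 - 68012)/(220335 + 49755) + 400129) = (-243008 + (3/2 + (1/2)*130))/((86791 - 68012)/(220335 + 49755) + 400129) = (-243008 + (3/2 + 65))/(18779/270090 + 400129) = (-243008 + 133/2)/(18779*(1/270090) + 400129) = -485883/(2*(18779/270090 + 400129)) = -485883/(2*108070860389/270090) = -485883/2*270090/108070860389 = -65616069735/108070860389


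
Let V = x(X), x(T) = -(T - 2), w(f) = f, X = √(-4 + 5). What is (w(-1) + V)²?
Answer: 0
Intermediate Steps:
X = 1 (X = √1 = 1)
x(T) = 2 - T (x(T) = -(-2 + T) = 2 - T)
V = 1 (V = 2 - 1*1 = 2 - 1 = 1)
(w(-1) + V)² = (-1 + 1)² = 0² = 0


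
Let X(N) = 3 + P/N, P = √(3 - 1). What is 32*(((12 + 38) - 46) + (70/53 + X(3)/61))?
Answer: 555552/3233 + 32*√2/183 ≈ 172.09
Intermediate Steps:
P = √2 ≈ 1.4142
X(N) = 3 + √2/N
32*(((12 + 38) - 46) + (70/53 + X(3)/61)) = 32*(((12 + 38) - 46) + (70/53 + (3 + √2/3)/61)) = 32*((50 - 46) + (70*(1/53) + (3 + √2*(⅓))*(1/61))) = 32*(4 + (70/53 + (3 + √2/3)*(1/61))) = 32*(4 + (70/53 + (3/61 + √2/183))) = 32*(4 + (4429/3233 + √2/183)) = 32*(17361/3233 + √2/183) = 555552/3233 + 32*√2/183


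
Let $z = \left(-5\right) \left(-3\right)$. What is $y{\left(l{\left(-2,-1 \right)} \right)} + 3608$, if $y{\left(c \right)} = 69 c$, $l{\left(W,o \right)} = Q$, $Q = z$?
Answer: $4643$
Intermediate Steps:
$z = 15$
$Q = 15$
$l{\left(W,o \right)} = 15$
$y{\left(l{\left(-2,-1 \right)} \right)} + 3608 = 69 \cdot 15 + 3608 = 1035 + 3608 = 4643$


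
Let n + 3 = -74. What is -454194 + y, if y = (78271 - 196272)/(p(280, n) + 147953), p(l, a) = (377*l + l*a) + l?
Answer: -105478953203/232233 ≈ -4.5419e+5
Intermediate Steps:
n = -77 (n = -3 - 74 = -77)
p(l, a) = 378*l + a*l (p(l, a) = (377*l + a*l) + l = 378*l + a*l)
y = -118001/232233 (y = (78271 - 196272)/(280*(378 - 77) + 147953) = -118001/(280*301 + 147953) = -118001/(84280 + 147953) = -118001/232233 ≈ -0.50811)
-454194 + y = -454194 - 118001/232233 = -105478953203/232233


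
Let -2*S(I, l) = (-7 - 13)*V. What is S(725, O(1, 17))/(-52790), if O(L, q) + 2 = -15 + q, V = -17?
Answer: 17/5279 ≈ 0.0032203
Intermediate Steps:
O(L, q) = -17 + q (O(L, q) = -2 + (-15 + q) = -17 + q)
S(I, l) = -170 (S(I, l) = -(-7 - 13)*(-17)/2 = -(-10)*(-17) = -½*340 = -170)
S(725, O(1, 17))/(-52790) = -170/(-52790) = -170*(-1/52790) = 17/5279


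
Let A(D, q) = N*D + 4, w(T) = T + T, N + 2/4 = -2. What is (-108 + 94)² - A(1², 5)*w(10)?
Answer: 166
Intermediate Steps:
N = -5/2 (N = -½ - 2 = -5/2 ≈ -2.5000)
w(T) = 2*T
A(D, q) = 4 - 5*D/2 (A(D, q) = -5*D/2 + 4 = 4 - 5*D/2)
(-108 + 94)² - A(1², 5)*w(10) = (-108 + 94)² - (4 - 5/2*1²)*2*10 = (-14)² - (4 - 5/2*1)*20 = 196 - (4 - 5/2)*20 = 196 - 3*20/2 = 196 - 1*30 = 196 - 30 = 166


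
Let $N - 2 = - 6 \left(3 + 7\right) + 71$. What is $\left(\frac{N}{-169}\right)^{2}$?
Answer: $\frac{1}{169} \approx 0.0059172$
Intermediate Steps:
$N = 13$ ($N = 2 + \left(- 6 \left(3 + 7\right) + 71\right) = 2 + \left(\left(-6\right) 10 + 71\right) = 2 + \left(-60 + 71\right) = 2 + 11 = 13$)
$\left(\frac{N}{-169}\right)^{2} = \left(\frac{13}{-169}\right)^{2} = \left(13 \left(- \frac{1}{169}\right)\right)^{2} = \left(- \frac{1}{13}\right)^{2} = \frac{1}{169}$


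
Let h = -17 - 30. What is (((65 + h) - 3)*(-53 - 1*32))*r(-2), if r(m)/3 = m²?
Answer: -15300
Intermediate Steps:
h = -47
r(m) = 3*m²
(((65 + h) - 3)*(-53 - 1*32))*r(-2) = (((65 - 47) - 3)*(-53 - 1*32))*(3*(-2)²) = ((18 - 3)*(-53 - 32))*(3*4) = (15*(-85))*12 = -1275*12 = -15300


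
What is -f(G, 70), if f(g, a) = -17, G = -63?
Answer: 17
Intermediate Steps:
-f(G, 70) = -1*(-17) = 17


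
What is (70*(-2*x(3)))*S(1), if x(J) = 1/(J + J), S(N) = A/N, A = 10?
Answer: -700/3 ≈ -233.33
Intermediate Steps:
S(N) = 10/N
x(J) = 1/(2*J)
(70*(-2*x(3)))*S(1) = (70*(-1/3))*(10/1) = (70*(-1/3))*(10*1) = (70*(-2*1/6))*10 = (70*(-1/3))*10 = -70/3*10 = -700/3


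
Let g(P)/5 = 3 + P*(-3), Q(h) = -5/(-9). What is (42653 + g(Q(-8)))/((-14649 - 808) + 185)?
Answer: -127979/45816 ≈ -2.7933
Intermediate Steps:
Q(h) = 5/9 (Q(h) = -5*(-1/9) = 5/9)
g(P) = 15 - 15*P (g(P) = 5*(3 + P*(-3)) = 5*(3 - 3*P) = 15 - 15*P)
(42653 + g(Q(-8)))/((-14649 - 808) + 185) = (42653 + (15 - 15*5/9))/((-14649 - 808) + 185) = (42653 + (15 - 25/3))/(-15457 + 185) = (42653 + 20/3)/(-15272) = (127979/3)*(-1/15272) = -127979/45816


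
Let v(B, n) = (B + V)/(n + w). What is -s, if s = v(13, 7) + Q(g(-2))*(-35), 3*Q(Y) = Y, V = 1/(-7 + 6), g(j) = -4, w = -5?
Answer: -158/3 ≈ -52.667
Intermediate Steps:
V = -1 (V = 1/(-1) = -1)
v(B, n) = (-1 + B)/(-5 + n) (v(B, n) = (B - 1)/(n - 5) = (-1 + B)/(-5 + n))
Q(Y) = Y/3
s = 158/3 (s = (-1 + 13)/(-5 + 7) + ((1/3)*(-4))*(-35) = 12/2 - 4/3*(-35) = (1/2)*12 + 140/3 = 6 + 140/3 = 158/3 ≈ 52.667)
-s = -1*158/3 = -158/3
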